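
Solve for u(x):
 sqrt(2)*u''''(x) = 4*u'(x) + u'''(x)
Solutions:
 u(x) = C1 + C2*exp(x*(-2^(1/3)*(12*sqrt(165) + 109*sqrt(2))^(1/3) - 2^(2/3)/(12*sqrt(165) + 109*sqrt(2))^(1/3) + 2*sqrt(2))/12)*sin(2^(1/3)*sqrt(3)*x*(-(12*sqrt(165) + 109*sqrt(2))^(1/3) + 2^(1/3)/(12*sqrt(165) + 109*sqrt(2))^(1/3))/12) + C3*exp(x*(-2^(1/3)*(12*sqrt(165) + 109*sqrt(2))^(1/3) - 2^(2/3)/(12*sqrt(165) + 109*sqrt(2))^(1/3) + 2*sqrt(2))/12)*cos(2^(1/3)*sqrt(3)*x*(-(12*sqrt(165) + 109*sqrt(2))^(1/3) + 2^(1/3)/(12*sqrt(165) + 109*sqrt(2))^(1/3))/12) + C4*exp(x*(2^(2/3)/(12*sqrt(165) + 109*sqrt(2))^(1/3) + sqrt(2) + 2^(1/3)*(12*sqrt(165) + 109*sqrt(2))^(1/3))/6)


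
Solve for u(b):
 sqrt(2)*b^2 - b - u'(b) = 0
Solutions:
 u(b) = C1 + sqrt(2)*b^3/3 - b^2/2


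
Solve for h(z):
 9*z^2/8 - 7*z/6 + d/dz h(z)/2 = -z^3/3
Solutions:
 h(z) = C1 - z^4/6 - 3*z^3/4 + 7*z^2/6


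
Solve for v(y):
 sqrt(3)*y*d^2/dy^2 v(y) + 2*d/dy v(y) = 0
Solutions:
 v(y) = C1 + C2*y^(1 - 2*sqrt(3)/3)


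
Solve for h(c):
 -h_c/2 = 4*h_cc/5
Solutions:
 h(c) = C1 + C2*exp(-5*c/8)


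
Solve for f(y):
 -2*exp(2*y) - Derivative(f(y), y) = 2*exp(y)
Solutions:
 f(y) = C1 - exp(2*y) - 2*exp(y)


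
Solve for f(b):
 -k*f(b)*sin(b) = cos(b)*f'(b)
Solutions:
 f(b) = C1*exp(k*log(cos(b)))


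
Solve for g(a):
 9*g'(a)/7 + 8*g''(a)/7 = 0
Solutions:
 g(a) = C1 + C2*exp(-9*a/8)


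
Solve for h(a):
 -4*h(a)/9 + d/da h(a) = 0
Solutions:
 h(a) = C1*exp(4*a/9)


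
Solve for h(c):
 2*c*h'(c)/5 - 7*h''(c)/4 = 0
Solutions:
 h(c) = C1 + C2*erfi(2*sqrt(35)*c/35)


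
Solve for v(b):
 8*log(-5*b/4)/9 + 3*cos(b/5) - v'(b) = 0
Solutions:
 v(b) = C1 + 8*b*log(-b)/9 - 16*b*log(2)/9 - 8*b/9 + 8*b*log(5)/9 + 15*sin(b/5)


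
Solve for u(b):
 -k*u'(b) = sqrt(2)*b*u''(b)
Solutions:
 u(b) = C1 + b^(-sqrt(2)*re(k)/2 + 1)*(C2*sin(sqrt(2)*log(b)*Abs(im(k))/2) + C3*cos(sqrt(2)*log(b)*im(k)/2))


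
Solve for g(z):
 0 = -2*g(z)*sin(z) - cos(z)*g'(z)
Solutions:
 g(z) = C1*cos(z)^2


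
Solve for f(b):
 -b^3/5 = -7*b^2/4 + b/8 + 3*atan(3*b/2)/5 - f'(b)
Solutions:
 f(b) = C1 + b^4/20 - 7*b^3/12 + b^2/16 + 3*b*atan(3*b/2)/5 - log(9*b^2 + 4)/5


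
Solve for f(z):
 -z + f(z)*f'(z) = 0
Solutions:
 f(z) = -sqrt(C1 + z^2)
 f(z) = sqrt(C1 + z^2)


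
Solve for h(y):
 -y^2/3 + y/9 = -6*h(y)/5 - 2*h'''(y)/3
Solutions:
 h(y) = C3*exp(-15^(2/3)*y/5) + 5*y^2/18 - 5*y/54 + (C1*sin(3*3^(1/6)*5^(2/3)*y/10) + C2*cos(3*3^(1/6)*5^(2/3)*y/10))*exp(15^(2/3)*y/10)


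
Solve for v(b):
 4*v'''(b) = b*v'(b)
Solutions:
 v(b) = C1 + Integral(C2*airyai(2^(1/3)*b/2) + C3*airybi(2^(1/3)*b/2), b)


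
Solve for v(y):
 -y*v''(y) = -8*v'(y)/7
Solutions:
 v(y) = C1 + C2*y^(15/7)


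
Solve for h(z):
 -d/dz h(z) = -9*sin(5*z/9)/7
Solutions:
 h(z) = C1 - 81*cos(5*z/9)/35


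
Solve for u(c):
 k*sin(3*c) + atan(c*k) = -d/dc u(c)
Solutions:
 u(c) = C1 + k*cos(3*c)/3 - Piecewise((c*atan(c*k) - log(c^2*k^2 + 1)/(2*k), Ne(k, 0)), (0, True))


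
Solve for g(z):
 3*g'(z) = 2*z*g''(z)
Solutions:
 g(z) = C1 + C2*z^(5/2)


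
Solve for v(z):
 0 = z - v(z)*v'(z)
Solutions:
 v(z) = -sqrt(C1 + z^2)
 v(z) = sqrt(C1 + z^2)


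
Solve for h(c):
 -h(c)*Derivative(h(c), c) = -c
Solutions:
 h(c) = -sqrt(C1 + c^2)
 h(c) = sqrt(C1 + c^2)


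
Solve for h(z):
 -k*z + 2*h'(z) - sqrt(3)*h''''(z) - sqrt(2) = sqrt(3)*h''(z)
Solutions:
 h(z) = C1 + C2*exp(sqrt(3)*z*(-(3 + sqrt(10))^(1/3) + (3 + sqrt(10))^(-1/3))/6)*sin(z*((3 + sqrt(10))^(-1/3) + (3 + sqrt(10))^(1/3))/2) + C3*exp(sqrt(3)*z*(-(3 + sqrt(10))^(1/3) + (3 + sqrt(10))^(-1/3))/6)*cos(z*((3 + sqrt(10))^(-1/3) + (3 + sqrt(10))^(1/3))/2) + C4*exp(-sqrt(3)*z*(-(3 + sqrt(10))^(1/3) + (3 + sqrt(10))^(-1/3))/3) + k*z^2/4 + sqrt(3)*k*z/4 + sqrt(2)*z/2


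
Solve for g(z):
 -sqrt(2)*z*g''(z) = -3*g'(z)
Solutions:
 g(z) = C1 + C2*z^(1 + 3*sqrt(2)/2)


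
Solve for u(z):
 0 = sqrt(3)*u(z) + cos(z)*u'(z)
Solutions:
 u(z) = C1*(sin(z) - 1)^(sqrt(3)/2)/(sin(z) + 1)^(sqrt(3)/2)


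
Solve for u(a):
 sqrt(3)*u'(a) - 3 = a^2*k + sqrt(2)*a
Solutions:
 u(a) = C1 + sqrt(3)*a^3*k/9 + sqrt(6)*a^2/6 + sqrt(3)*a


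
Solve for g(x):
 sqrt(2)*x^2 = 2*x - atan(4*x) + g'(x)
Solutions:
 g(x) = C1 + sqrt(2)*x^3/3 - x^2 + x*atan(4*x) - log(16*x^2 + 1)/8


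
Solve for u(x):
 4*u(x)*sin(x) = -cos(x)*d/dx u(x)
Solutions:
 u(x) = C1*cos(x)^4


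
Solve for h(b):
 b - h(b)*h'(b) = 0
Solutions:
 h(b) = -sqrt(C1 + b^2)
 h(b) = sqrt(C1 + b^2)


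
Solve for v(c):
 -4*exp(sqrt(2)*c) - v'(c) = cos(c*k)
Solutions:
 v(c) = C1 - 2*sqrt(2)*exp(sqrt(2)*c) - sin(c*k)/k


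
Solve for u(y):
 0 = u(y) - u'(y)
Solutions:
 u(y) = C1*exp(y)


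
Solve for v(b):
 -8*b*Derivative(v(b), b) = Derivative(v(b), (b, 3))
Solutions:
 v(b) = C1 + Integral(C2*airyai(-2*b) + C3*airybi(-2*b), b)


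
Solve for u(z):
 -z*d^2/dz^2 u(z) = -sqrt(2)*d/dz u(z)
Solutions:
 u(z) = C1 + C2*z^(1 + sqrt(2))


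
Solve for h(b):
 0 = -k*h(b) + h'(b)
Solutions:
 h(b) = C1*exp(b*k)


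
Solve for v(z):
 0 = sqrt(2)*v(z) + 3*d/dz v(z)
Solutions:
 v(z) = C1*exp(-sqrt(2)*z/3)


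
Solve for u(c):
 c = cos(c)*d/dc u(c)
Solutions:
 u(c) = C1 + Integral(c/cos(c), c)


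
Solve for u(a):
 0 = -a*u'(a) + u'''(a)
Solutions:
 u(a) = C1 + Integral(C2*airyai(a) + C3*airybi(a), a)


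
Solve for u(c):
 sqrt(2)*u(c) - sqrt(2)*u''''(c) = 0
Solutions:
 u(c) = C1*exp(-c) + C2*exp(c) + C3*sin(c) + C4*cos(c)


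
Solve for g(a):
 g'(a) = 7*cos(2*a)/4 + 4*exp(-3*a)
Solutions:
 g(a) = C1 + 7*sin(2*a)/8 - 4*exp(-3*a)/3


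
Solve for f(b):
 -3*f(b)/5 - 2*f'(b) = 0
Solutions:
 f(b) = C1*exp(-3*b/10)


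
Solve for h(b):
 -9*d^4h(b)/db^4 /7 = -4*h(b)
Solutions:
 h(b) = C1*exp(-sqrt(6)*7^(1/4)*b/3) + C2*exp(sqrt(6)*7^(1/4)*b/3) + C3*sin(sqrt(6)*7^(1/4)*b/3) + C4*cos(sqrt(6)*7^(1/4)*b/3)


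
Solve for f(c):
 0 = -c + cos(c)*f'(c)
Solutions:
 f(c) = C1 + Integral(c/cos(c), c)


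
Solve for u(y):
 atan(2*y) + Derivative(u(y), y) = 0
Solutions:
 u(y) = C1 - y*atan(2*y) + log(4*y^2 + 1)/4


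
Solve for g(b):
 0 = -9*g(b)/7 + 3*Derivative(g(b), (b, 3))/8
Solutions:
 g(b) = C3*exp(2*3^(1/3)*7^(2/3)*b/7) + (C1*sin(3^(5/6)*7^(2/3)*b/7) + C2*cos(3^(5/6)*7^(2/3)*b/7))*exp(-3^(1/3)*7^(2/3)*b/7)


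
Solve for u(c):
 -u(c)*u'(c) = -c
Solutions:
 u(c) = -sqrt(C1 + c^2)
 u(c) = sqrt(C1 + c^2)


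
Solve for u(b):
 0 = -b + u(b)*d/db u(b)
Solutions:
 u(b) = -sqrt(C1 + b^2)
 u(b) = sqrt(C1 + b^2)


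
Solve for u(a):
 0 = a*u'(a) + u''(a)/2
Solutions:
 u(a) = C1 + C2*erf(a)


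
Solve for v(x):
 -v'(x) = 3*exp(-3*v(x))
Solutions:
 v(x) = log(C1 - 9*x)/3
 v(x) = log((-3^(1/3) - 3^(5/6)*I)*(C1 - 3*x)^(1/3)/2)
 v(x) = log((-3^(1/3) + 3^(5/6)*I)*(C1 - 3*x)^(1/3)/2)


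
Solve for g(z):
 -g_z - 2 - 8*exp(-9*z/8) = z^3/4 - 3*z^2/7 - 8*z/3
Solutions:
 g(z) = C1 - z^4/16 + z^3/7 + 4*z^2/3 - 2*z + 64*exp(-9*z/8)/9


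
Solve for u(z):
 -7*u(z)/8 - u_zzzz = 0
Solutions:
 u(z) = (C1*sin(2^(3/4)*7^(1/4)*z/4) + C2*cos(2^(3/4)*7^(1/4)*z/4))*exp(-2^(3/4)*7^(1/4)*z/4) + (C3*sin(2^(3/4)*7^(1/4)*z/4) + C4*cos(2^(3/4)*7^(1/4)*z/4))*exp(2^(3/4)*7^(1/4)*z/4)


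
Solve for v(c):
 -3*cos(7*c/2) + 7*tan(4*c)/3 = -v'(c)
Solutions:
 v(c) = C1 + 7*log(cos(4*c))/12 + 6*sin(7*c/2)/7


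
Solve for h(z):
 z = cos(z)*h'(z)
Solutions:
 h(z) = C1 + Integral(z/cos(z), z)


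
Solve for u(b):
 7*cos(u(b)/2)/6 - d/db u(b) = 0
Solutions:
 -7*b/6 - log(sin(u(b)/2) - 1) + log(sin(u(b)/2) + 1) = C1


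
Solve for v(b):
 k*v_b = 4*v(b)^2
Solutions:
 v(b) = -k/(C1*k + 4*b)


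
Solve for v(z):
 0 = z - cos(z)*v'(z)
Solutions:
 v(z) = C1 + Integral(z/cos(z), z)


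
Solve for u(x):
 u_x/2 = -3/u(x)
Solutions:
 u(x) = -sqrt(C1 - 12*x)
 u(x) = sqrt(C1 - 12*x)


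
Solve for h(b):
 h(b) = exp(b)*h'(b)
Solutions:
 h(b) = C1*exp(-exp(-b))


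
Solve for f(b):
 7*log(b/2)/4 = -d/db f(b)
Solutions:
 f(b) = C1 - 7*b*log(b)/4 + 7*b*log(2)/4 + 7*b/4


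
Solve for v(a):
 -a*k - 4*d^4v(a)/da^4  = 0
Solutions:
 v(a) = C1 + C2*a + C3*a^2 + C4*a^3 - a^5*k/480


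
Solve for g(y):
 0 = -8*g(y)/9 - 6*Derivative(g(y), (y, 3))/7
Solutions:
 g(y) = C3*exp(-28^(1/3)*y/3) + (C1*sin(28^(1/3)*sqrt(3)*y/6) + C2*cos(28^(1/3)*sqrt(3)*y/6))*exp(28^(1/3)*y/6)


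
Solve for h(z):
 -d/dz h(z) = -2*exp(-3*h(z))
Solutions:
 h(z) = log(C1 + 6*z)/3
 h(z) = log((-3^(1/3) - 3^(5/6)*I)*(C1 + 2*z)^(1/3)/2)
 h(z) = log((-3^(1/3) + 3^(5/6)*I)*(C1 + 2*z)^(1/3)/2)


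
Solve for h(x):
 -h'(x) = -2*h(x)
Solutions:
 h(x) = C1*exp(2*x)


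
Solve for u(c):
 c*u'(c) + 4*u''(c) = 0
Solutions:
 u(c) = C1 + C2*erf(sqrt(2)*c/4)


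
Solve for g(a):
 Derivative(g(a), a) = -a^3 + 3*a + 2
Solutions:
 g(a) = C1 - a^4/4 + 3*a^2/2 + 2*a


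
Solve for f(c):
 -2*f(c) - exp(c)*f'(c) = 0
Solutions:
 f(c) = C1*exp(2*exp(-c))


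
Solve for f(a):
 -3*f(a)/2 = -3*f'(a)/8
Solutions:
 f(a) = C1*exp(4*a)


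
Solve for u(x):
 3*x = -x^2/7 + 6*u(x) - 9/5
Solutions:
 u(x) = x^2/42 + x/2 + 3/10


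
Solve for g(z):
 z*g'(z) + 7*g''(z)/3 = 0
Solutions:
 g(z) = C1 + C2*erf(sqrt(42)*z/14)


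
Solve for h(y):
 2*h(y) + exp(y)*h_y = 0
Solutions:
 h(y) = C1*exp(2*exp(-y))


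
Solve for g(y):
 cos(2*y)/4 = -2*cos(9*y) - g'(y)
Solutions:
 g(y) = C1 - sin(2*y)/8 - 2*sin(9*y)/9


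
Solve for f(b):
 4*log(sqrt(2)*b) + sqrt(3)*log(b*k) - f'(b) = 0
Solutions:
 f(b) = C1 + b*(sqrt(3)*log(k) - 4 - sqrt(3) + 2*log(2)) + b*(sqrt(3) + 4)*log(b)


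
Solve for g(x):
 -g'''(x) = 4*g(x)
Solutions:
 g(x) = C3*exp(-2^(2/3)*x) + (C1*sin(2^(2/3)*sqrt(3)*x/2) + C2*cos(2^(2/3)*sqrt(3)*x/2))*exp(2^(2/3)*x/2)


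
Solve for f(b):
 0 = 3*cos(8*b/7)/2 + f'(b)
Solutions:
 f(b) = C1 - 21*sin(8*b/7)/16


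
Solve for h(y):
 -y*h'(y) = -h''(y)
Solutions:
 h(y) = C1 + C2*erfi(sqrt(2)*y/2)


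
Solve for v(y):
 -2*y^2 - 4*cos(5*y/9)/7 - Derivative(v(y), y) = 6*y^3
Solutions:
 v(y) = C1 - 3*y^4/2 - 2*y^3/3 - 36*sin(5*y/9)/35


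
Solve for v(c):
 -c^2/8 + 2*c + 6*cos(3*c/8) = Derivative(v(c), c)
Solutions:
 v(c) = C1 - c^3/24 + c^2 + 16*sin(3*c/8)


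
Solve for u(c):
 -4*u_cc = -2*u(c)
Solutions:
 u(c) = C1*exp(-sqrt(2)*c/2) + C2*exp(sqrt(2)*c/2)


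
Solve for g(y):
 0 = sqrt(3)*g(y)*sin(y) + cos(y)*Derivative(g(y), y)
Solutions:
 g(y) = C1*cos(y)^(sqrt(3))


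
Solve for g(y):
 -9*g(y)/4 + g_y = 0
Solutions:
 g(y) = C1*exp(9*y/4)


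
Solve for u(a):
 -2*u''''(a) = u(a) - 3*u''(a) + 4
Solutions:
 u(a) = C1*exp(-a) + C2*exp(a) + C3*exp(-sqrt(2)*a/2) + C4*exp(sqrt(2)*a/2) - 4


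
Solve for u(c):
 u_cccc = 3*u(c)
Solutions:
 u(c) = C1*exp(-3^(1/4)*c) + C2*exp(3^(1/4)*c) + C3*sin(3^(1/4)*c) + C4*cos(3^(1/4)*c)


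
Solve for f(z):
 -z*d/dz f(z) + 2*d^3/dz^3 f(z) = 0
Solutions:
 f(z) = C1 + Integral(C2*airyai(2^(2/3)*z/2) + C3*airybi(2^(2/3)*z/2), z)


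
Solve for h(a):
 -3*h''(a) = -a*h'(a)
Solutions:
 h(a) = C1 + C2*erfi(sqrt(6)*a/6)


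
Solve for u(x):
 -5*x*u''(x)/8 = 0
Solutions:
 u(x) = C1 + C2*x


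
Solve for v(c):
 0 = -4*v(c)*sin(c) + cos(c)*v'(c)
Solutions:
 v(c) = C1/cos(c)^4


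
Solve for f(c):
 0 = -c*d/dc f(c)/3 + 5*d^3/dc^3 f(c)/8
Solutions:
 f(c) = C1 + Integral(C2*airyai(2*15^(2/3)*c/15) + C3*airybi(2*15^(2/3)*c/15), c)


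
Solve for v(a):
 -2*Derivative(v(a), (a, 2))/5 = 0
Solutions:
 v(a) = C1 + C2*a


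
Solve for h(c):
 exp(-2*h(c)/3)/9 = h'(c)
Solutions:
 h(c) = 3*log(-sqrt(C1 + c)) - 6*log(3) + 3*log(6)/2
 h(c) = 3*log(C1 + c)/2 - 6*log(3) + 3*log(6)/2


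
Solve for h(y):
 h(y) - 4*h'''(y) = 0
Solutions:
 h(y) = C3*exp(2^(1/3)*y/2) + (C1*sin(2^(1/3)*sqrt(3)*y/4) + C2*cos(2^(1/3)*sqrt(3)*y/4))*exp(-2^(1/3)*y/4)


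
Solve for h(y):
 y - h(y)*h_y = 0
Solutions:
 h(y) = -sqrt(C1 + y^2)
 h(y) = sqrt(C1 + y^2)


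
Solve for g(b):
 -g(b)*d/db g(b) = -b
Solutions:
 g(b) = -sqrt(C1 + b^2)
 g(b) = sqrt(C1 + b^2)


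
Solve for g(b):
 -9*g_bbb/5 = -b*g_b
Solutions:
 g(b) = C1 + Integral(C2*airyai(15^(1/3)*b/3) + C3*airybi(15^(1/3)*b/3), b)


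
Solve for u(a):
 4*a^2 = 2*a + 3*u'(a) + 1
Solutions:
 u(a) = C1 + 4*a^3/9 - a^2/3 - a/3


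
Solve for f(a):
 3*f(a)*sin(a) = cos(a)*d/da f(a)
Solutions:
 f(a) = C1/cos(a)^3


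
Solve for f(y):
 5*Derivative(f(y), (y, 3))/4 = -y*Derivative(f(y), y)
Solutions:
 f(y) = C1 + Integral(C2*airyai(-10^(2/3)*y/5) + C3*airybi(-10^(2/3)*y/5), y)


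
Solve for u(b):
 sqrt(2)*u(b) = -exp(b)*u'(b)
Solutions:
 u(b) = C1*exp(sqrt(2)*exp(-b))


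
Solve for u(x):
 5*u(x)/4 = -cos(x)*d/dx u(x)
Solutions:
 u(x) = C1*(sin(x) - 1)^(5/8)/(sin(x) + 1)^(5/8)


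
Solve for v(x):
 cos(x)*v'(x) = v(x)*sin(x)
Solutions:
 v(x) = C1/cos(x)


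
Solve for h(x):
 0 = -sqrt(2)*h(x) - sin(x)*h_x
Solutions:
 h(x) = C1*(cos(x) + 1)^(sqrt(2)/2)/(cos(x) - 1)^(sqrt(2)/2)


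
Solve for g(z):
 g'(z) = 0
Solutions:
 g(z) = C1


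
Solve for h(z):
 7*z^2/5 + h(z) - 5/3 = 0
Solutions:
 h(z) = 5/3 - 7*z^2/5


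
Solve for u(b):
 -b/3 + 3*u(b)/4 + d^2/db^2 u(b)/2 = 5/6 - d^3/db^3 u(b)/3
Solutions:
 u(b) = C1*exp(b*(-2 + (3*sqrt(11) + 10)^(-1/3) + (3*sqrt(11) + 10)^(1/3))/4)*sin(sqrt(3)*b*(-(3*sqrt(11) + 10)^(1/3) + (3*sqrt(11) + 10)^(-1/3))/4) + C2*exp(b*(-2 + (3*sqrt(11) + 10)^(-1/3) + (3*sqrt(11) + 10)^(1/3))/4)*cos(sqrt(3)*b*(-(3*sqrt(11) + 10)^(1/3) + (3*sqrt(11) + 10)^(-1/3))/4) + C3*exp(-b*((3*sqrt(11) + 10)^(-1/3) + 1 + (3*sqrt(11) + 10)^(1/3))/2) + 4*b/9 + 10/9


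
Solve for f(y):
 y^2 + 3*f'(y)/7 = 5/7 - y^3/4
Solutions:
 f(y) = C1 - 7*y^4/48 - 7*y^3/9 + 5*y/3


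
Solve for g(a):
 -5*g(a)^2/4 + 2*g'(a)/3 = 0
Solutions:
 g(a) = -8/(C1 + 15*a)


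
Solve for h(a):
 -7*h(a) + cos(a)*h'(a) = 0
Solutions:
 h(a) = C1*sqrt(sin(a) + 1)*(sin(a)^3 + 3*sin(a)^2 + 3*sin(a) + 1)/(sqrt(sin(a) - 1)*(sin(a)^3 - 3*sin(a)^2 + 3*sin(a) - 1))


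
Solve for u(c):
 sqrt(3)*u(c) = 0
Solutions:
 u(c) = 0


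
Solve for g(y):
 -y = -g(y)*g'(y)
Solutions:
 g(y) = -sqrt(C1 + y^2)
 g(y) = sqrt(C1 + y^2)


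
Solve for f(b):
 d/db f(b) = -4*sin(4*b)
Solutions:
 f(b) = C1 + cos(4*b)


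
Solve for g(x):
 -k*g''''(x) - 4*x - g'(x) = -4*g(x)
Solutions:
 g(x) = C1*exp(x*Piecewise((-sqrt(-(-1/k^2)^(1/3))/2 - sqrt((-1/k^2)^(1/3) + 2/(k*sqrt(-(-1/k^2)^(1/3))))/2, Eq(1/k, 0)), (-sqrt(2*(sqrt(64/(27*k^3) + 1/(256*k^4)) + 1/(16*k^2))^(1/3) - 8/(3*k*(sqrt(64/(27*k^3) + 1/(256*k^4)) + 1/(16*k^2))^(1/3)))/2 - sqrt(-2*(sqrt(64/(27*k^3) + 1/(256*k^4)) + 1/(16*k^2))^(1/3) + 2/(k*sqrt(2*(sqrt(64/(27*k^3) + 1/(256*k^4)) + 1/(16*k^2))^(1/3) - 8/(3*k*(sqrt(64/(27*k^3) + 1/(256*k^4)) + 1/(16*k^2))^(1/3)))) + 8/(3*k*(sqrt(64/(27*k^3) + 1/(256*k^4)) + 1/(16*k^2))^(1/3)))/2, True))) + C2*exp(x*Piecewise((-sqrt(-(-1/k^2)^(1/3))/2 + sqrt((-1/k^2)^(1/3) + 2/(k*sqrt(-(-1/k^2)^(1/3))))/2, Eq(1/k, 0)), (-sqrt(2*(sqrt(64/(27*k^3) + 1/(256*k^4)) + 1/(16*k^2))^(1/3) - 8/(3*k*(sqrt(64/(27*k^3) + 1/(256*k^4)) + 1/(16*k^2))^(1/3)))/2 + sqrt(-2*(sqrt(64/(27*k^3) + 1/(256*k^4)) + 1/(16*k^2))^(1/3) + 2/(k*sqrt(2*(sqrt(64/(27*k^3) + 1/(256*k^4)) + 1/(16*k^2))^(1/3) - 8/(3*k*(sqrt(64/(27*k^3) + 1/(256*k^4)) + 1/(16*k^2))^(1/3)))) + 8/(3*k*(sqrt(64/(27*k^3) + 1/(256*k^4)) + 1/(16*k^2))^(1/3)))/2, True))) + C3*exp(x*Piecewise((sqrt(-(-1/k^2)^(1/3))/2 - sqrt((-1/k^2)^(1/3) - 2/(k*sqrt(-(-1/k^2)^(1/3))))/2, Eq(1/k, 0)), (sqrt(2*(sqrt(64/(27*k^3) + 1/(256*k^4)) + 1/(16*k^2))^(1/3) - 8/(3*k*(sqrt(64/(27*k^3) + 1/(256*k^4)) + 1/(16*k^2))^(1/3)))/2 - sqrt(-2*(sqrt(64/(27*k^3) + 1/(256*k^4)) + 1/(16*k^2))^(1/3) - 2/(k*sqrt(2*(sqrt(64/(27*k^3) + 1/(256*k^4)) + 1/(16*k^2))^(1/3) - 8/(3*k*(sqrt(64/(27*k^3) + 1/(256*k^4)) + 1/(16*k^2))^(1/3)))) + 8/(3*k*(sqrt(64/(27*k^3) + 1/(256*k^4)) + 1/(16*k^2))^(1/3)))/2, True))) + C4*exp(x*Piecewise((sqrt(-(-1/k^2)^(1/3))/2 + sqrt((-1/k^2)^(1/3) - 2/(k*sqrt(-(-1/k^2)^(1/3))))/2, Eq(1/k, 0)), (sqrt(2*(sqrt(64/(27*k^3) + 1/(256*k^4)) + 1/(16*k^2))^(1/3) - 8/(3*k*(sqrt(64/(27*k^3) + 1/(256*k^4)) + 1/(16*k^2))^(1/3)))/2 + sqrt(-2*(sqrt(64/(27*k^3) + 1/(256*k^4)) + 1/(16*k^2))^(1/3) - 2/(k*sqrt(2*(sqrt(64/(27*k^3) + 1/(256*k^4)) + 1/(16*k^2))^(1/3) - 8/(3*k*(sqrt(64/(27*k^3) + 1/(256*k^4)) + 1/(16*k^2))^(1/3)))) + 8/(3*k*(sqrt(64/(27*k^3) + 1/(256*k^4)) + 1/(16*k^2))^(1/3)))/2, True))) + x + 1/4


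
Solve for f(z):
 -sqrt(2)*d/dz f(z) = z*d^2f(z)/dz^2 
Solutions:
 f(z) = C1 + C2*z^(1 - sqrt(2))


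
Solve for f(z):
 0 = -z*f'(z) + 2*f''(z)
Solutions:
 f(z) = C1 + C2*erfi(z/2)


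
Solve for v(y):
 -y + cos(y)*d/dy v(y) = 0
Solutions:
 v(y) = C1 + Integral(y/cos(y), y)


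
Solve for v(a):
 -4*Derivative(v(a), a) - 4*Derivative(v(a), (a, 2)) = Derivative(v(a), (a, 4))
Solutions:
 v(a) = C1 + C2*exp(-6^(1/3)*a*(-(9 + sqrt(129))^(1/3) + 2*6^(1/3)/(9 + sqrt(129))^(1/3))/6)*sin(2^(1/3)*3^(1/6)*a*(2^(1/3)/(9 + sqrt(129))^(1/3) + 3^(2/3)*(9 + sqrt(129))^(1/3)/6)) + C3*exp(-6^(1/3)*a*(-(9 + sqrt(129))^(1/3) + 2*6^(1/3)/(9 + sqrt(129))^(1/3))/6)*cos(2^(1/3)*3^(1/6)*a*(2^(1/3)/(9 + sqrt(129))^(1/3) + 3^(2/3)*(9 + sqrt(129))^(1/3)/6)) + C4*exp(6^(1/3)*a*(-(9 + sqrt(129))^(1/3) + 2*6^(1/3)/(9 + sqrt(129))^(1/3))/3)


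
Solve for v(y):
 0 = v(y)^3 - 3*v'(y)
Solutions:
 v(y) = -sqrt(6)*sqrt(-1/(C1 + y))/2
 v(y) = sqrt(6)*sqrt(-1/(C1 + y))/2


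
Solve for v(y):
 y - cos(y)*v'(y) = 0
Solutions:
 v(y) = C1 + Integral(y/cos(y), y)


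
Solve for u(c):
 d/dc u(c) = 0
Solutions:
 u(c) = C1


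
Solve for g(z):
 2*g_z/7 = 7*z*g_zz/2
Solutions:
 g(z) = C1 + C2*z^(53/49)


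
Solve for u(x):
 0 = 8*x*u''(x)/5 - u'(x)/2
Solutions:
 u(x) = C1 + C2*x^(21/16)


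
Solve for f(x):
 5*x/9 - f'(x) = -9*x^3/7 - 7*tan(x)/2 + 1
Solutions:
 f(x) = C1 + 9*x^4/28 + 5*x^2/18 - x - 7*log(cos(x))/2


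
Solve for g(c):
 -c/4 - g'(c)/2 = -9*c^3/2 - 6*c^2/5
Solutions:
 g(c) = C1 + 9*c^4/4 + 4*c^3/5 - c^2/4


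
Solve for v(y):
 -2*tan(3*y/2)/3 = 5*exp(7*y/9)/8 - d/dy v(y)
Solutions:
 v(y) = C1 + 45*exp(7*y/9)/56 - 4*log(cos(3*y/2))/9


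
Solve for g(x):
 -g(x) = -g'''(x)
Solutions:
 g(x) = C3*exp(x) + (C1*sin(sqrt(3)*x/2) + C2*cos(sqrt(3)*x/2))*exp(-x/2)


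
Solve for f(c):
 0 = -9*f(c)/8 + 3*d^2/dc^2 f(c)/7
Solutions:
 f(c) = C1*exp(-sqrt(42)*c/4) + C2*exp(sqrt(42)*c/4)


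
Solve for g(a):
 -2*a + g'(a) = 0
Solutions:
 g(a) = C1 + a^2


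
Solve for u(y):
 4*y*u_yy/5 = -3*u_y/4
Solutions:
 u(y) = C1 + C2*y^(1/16)


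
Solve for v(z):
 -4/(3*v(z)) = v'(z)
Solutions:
 v(z) = -sqrt(C1 - 24*z)/3
 v(z) = sqrt(C1 - 24*z)/3


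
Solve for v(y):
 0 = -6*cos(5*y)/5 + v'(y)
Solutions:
 v(y) = C1 + 6*sin(5*y)/25


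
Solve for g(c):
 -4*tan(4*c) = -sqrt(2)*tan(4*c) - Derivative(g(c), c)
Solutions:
 g(c) = C1 - log(cos(4*c)) + sqrt(2)*log(cos(4*c))/4


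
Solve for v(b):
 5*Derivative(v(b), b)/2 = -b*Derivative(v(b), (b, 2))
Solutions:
 v(b) = C1 + C2/b^(3/2)


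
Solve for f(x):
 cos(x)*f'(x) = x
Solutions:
 f(x) = C1 + Integral(x/cos(x), x)


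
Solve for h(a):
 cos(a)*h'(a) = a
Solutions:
 h(a) = C1 + Integral(a/cos(a), a)


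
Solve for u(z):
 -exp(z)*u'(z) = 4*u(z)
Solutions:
 u(z) = C1*exp(4*exp(-z))


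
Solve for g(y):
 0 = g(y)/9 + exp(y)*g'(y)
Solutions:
 g(y) = C1*exp(exp(-y)/9)


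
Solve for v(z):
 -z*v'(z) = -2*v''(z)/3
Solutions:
 v(z) = C1 + C2*erfi(sqrt(3)*z/2)


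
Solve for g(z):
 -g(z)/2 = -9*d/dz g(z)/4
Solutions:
 g(z) = C1*exp(2*z/9)


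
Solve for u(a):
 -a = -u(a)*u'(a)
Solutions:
 u(a) = -sqrt(C1 + a^2)
 u(a) = sqrt(C1 + a^2)


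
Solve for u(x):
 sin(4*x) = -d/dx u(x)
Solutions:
 u(x) = C1 + cos(4*x)/4


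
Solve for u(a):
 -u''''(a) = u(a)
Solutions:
 u(a) = (C1*sin(sqrt(2)*a/2) + C2*cos(sqrt(2)*a/2))*exp(-sqrt(2)*a/2) + (C3*sin(sqrt(2)*a/2) + C4*cos(sqrt(2)*a/2))*exp(sqrt(2)*a/2)


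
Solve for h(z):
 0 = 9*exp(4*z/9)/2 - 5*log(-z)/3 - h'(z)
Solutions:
 h(z) = C1 - 5*z*log(-z)/3 + 5*z/3 + 81*exp(4*z/9)/8


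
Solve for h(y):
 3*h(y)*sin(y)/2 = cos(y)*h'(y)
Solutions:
 h(y) = C1/cos(y)^(3/2)


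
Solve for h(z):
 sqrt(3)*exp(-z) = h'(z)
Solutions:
 h(z) = C1 - sqrt(3)*exp(-z)


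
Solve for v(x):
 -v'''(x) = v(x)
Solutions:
 v(x) = C3*exp(-x) + (C1*sin(sqrt(3)*x/2) + C2*cos(sqrt(3)*x/2))*exp(x/2)


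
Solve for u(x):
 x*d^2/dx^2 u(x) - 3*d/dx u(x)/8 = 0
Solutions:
 u(x) = C1 + C2*x^(11/8)


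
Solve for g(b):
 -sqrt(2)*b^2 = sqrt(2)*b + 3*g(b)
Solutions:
 g(b) = sqrt(2)*b*(-b - 1)/3


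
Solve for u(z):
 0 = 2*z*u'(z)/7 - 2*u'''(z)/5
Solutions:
 u(z) = C1 + Integral(C2*airyai(5^(1/3)*7^(2/3)*z/7) + C3*airybi(5^(1/3)*7^(2/3)*z/7), z)


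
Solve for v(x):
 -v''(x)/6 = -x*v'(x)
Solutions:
 v(x) = C1 + C2*erfi(sqrt(3)*x)


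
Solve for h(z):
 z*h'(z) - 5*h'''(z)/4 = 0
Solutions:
 h(z) = C1 + Integral(C2*airyai(10^(2/3)*z/5) + C3*airybi(10^(2/3)*z/5), z)


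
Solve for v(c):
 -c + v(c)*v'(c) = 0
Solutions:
 v(c) = -sqrt(C1 + c^2)
 v(c) = sqrt(C1 + c^2)


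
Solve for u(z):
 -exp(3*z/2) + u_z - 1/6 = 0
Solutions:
 u(z) = C1 + z/6 + 2*exp(3*z/2)/3


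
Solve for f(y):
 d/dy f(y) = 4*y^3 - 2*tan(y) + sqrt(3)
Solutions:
 f(y) = C1 + y^4 + sqrt(3)*y + 2*log(cos(y))


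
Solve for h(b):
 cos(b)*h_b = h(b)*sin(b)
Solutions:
 h(b) = C1/cos(b)


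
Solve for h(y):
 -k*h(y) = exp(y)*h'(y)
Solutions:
 h(y) = C1*exp(k*exp(-y))


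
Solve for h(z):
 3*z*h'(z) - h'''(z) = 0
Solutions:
 h(z) = C1 + Integral(C2*airyai(3^(1/3)*z) + C3*airybi(3^(1/3)*z), z)


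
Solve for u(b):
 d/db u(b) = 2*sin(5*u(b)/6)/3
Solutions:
 -2*b/3 + 3*log(cos(5*u(b)/6) - 1)/5 - 3*log(cos(5*u(b)/6) + 1)/5 = C1


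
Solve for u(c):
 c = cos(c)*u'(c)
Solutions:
 u(c) = C1 + Integral(c/cos(c), c)


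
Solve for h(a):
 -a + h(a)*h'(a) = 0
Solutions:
 h(a) = -sqrt(C1 + a^2)
 h(a) = sqrt(C1 + a^2)


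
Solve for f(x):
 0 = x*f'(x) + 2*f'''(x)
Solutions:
 f(x) = C1 + Integral(C2*airyai(-2^(2/3)*x/2) + C3*airybi(-2^(2/3)*x/2), x)


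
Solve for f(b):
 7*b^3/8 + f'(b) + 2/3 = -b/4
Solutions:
 f(b) = C1 - 7*b^4/32 - b^2/8 - 2*b/3


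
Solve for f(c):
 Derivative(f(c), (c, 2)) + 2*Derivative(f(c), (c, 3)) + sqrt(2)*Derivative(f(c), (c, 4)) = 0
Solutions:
 f(c) = C1 + C2*c + (C3*sin(sqrt(2)*c*sqrt(-1 + sqrt(2))/2) + C4*cos(sqrt(2)*c*sqrt(-1 + sqrt(2))/2))*exp(-sqrt(2)*c/2)


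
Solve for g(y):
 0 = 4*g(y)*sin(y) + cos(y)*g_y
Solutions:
 g(y) = C1*cos(y)^4


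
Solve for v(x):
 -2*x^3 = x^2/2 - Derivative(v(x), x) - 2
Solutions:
 v(x) = C1 + x^4/2 + x^3/6 - 2*x


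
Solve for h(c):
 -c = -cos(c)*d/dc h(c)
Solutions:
 h(c) = C1 + Integral(c/cos(c), c)


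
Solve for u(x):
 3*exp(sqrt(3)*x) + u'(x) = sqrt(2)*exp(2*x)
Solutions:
 u(x) = C1 + sqrt(2)*exp(2*x)/2 - sqrt(3)*exp(sqrt(3)*x)


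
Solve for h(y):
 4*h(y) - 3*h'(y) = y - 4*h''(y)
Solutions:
 h(y) = y/4 + (C1*sin(sqrt(55)*y/8) + C2*cos(sqrt(55)*y/8))*exp(3*y/8) + 3/16


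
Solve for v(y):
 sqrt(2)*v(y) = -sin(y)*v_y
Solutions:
 v(y) = C1*(cos(y) + 1)^(sqrt(2)/2)/(cos(y) - 1)^(sqrt(2)/2)


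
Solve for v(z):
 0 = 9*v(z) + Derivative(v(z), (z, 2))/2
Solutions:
 v(z) = C1*sin(3*sqrt(2)*z) + C2*cos(3*sqrt(2)*z)


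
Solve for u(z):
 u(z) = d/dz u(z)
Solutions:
 u(z) = C1*exp(z)


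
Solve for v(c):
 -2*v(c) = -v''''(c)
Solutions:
 v(c) = C1*exp(-2^(1/4)*c) + C2*exp(2^(1/4)*c) + C3*sin(2^(1/4)*c) + C4*cos(2^(1/4)*c)


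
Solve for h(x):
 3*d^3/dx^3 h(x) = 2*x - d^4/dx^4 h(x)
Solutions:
 h(x) = C1 + C2*x + C3*x^2 + C4*exp(-3*x) + x^4/36 - x^3/27


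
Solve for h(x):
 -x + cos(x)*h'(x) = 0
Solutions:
 h(x) = C1 + Integral(x/cos(x), x)


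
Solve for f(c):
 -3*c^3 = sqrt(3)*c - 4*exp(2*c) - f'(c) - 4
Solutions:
 f(c) = C1 + 3*c^4/4 + sqrt(3)*c^2/2 - 4*c - 2*exp(2*c)


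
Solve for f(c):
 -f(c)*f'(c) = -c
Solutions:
 f(c) = -sqrt(C1 + c^2)
 f(c) = sqrt(C1 + c^2)


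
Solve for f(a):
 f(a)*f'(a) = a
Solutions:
 f(a) = -sqrt(C1 + a^2)
 f(a) = sqrt(C1 + a^2)


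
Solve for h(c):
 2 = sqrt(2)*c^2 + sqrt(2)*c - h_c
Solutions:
 h(c) = C1 + sqrt(2)*c^3/3 + sqrt(2)*c^2/2 - 2*c


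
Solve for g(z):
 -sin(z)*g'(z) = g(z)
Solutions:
 g(z) = C1*sqrt(cos(z) + 1)/sqrt(cos(z) - 1)


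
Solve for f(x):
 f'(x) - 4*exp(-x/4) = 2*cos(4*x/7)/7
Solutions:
 f(x) = C1 + sin(4*x/7)/2 - 16*exp(-x/4)


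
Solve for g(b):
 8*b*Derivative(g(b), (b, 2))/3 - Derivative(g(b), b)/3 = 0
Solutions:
 g(b) = C1 + C2*b^(9/8)


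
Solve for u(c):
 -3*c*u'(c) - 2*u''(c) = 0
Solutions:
 u(c) = C1 + C2*erf(sqrt(3)*c/2)


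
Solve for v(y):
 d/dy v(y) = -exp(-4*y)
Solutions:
 v(y) = C1 + exp(-4*y)/4


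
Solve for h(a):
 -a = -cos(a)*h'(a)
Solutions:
 h(a) = C1 + Integral(a/cos(a), a)


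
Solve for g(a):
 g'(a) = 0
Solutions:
 g(a) = C1


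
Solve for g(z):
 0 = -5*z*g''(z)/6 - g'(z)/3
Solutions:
 g(z) = C1 + C2*z^(3/5)


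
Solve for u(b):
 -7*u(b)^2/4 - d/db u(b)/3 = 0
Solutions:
 u(b) = 4/(C1 + 21*b)


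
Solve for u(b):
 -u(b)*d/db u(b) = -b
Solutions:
 u(b) = -sqrt(C1 + b^2)
 u(b) = sqrt(C1 + b^2)


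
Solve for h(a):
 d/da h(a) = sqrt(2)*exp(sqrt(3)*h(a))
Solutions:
 h(a) = sqrt(3)*(2*log(-1/(C1 + sqrt(2)*a)) - log(3))/6


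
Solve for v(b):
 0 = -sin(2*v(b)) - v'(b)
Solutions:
 v(b) = pi - acos((-C1 - exp(4*b))/(C1 - exp(4*b)))/2
 v(b) = acos((-C1 - exp(4*b))/(C1 - exp(4*b)))/2


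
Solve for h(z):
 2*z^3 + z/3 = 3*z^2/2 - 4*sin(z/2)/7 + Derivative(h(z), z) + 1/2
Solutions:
 h(z) = C1 + z^4/2 - z^3/2 + z^2/6 - z/2 - 8*cos(z/2)/7


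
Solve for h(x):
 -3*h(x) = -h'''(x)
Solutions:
 h(x) = C3*exp(3^(1/3)*x) + (C1*sin(3^(5/6)*x/2) + C2*cos(3^(5/6)*x/2))*exp(-3^(1/3)*x/2)


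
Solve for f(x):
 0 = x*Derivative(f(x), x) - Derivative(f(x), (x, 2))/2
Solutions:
 f(x) = C1 + C2*erfi(x)


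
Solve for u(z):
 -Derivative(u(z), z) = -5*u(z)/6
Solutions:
 u(z) = C1*exp(5*z/6)


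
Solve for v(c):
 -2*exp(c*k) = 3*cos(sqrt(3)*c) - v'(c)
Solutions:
 v(c) = C1 + sqrt(3)*sin(sqrt(3)*c) + 2*exp(c*k)/k


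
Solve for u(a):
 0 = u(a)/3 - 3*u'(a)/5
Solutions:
 u(a) = C1*exp(5*a/9)


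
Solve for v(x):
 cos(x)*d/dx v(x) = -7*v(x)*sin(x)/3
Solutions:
 v(x) = C1*cos(x)^(7/3)


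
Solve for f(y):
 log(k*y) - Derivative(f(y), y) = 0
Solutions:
 f(y) = C1 + y*log(k*y) - y


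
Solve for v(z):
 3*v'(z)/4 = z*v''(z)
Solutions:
 v(z) = C1 + C2*z^(7/4)


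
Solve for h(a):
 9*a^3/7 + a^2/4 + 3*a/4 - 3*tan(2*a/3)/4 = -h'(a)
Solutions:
 h(a) = C1 - 9*a^4/28 - a^3/12 - 3*a^2/8 - 9*log(cos(2*a/3))/8


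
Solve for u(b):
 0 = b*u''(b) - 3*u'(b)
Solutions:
 u(b) = C1 + C2*b^4


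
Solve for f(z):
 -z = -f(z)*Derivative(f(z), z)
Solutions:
 f(z) = -sqrt(C1 + z^2)
 f(z) = sqrt(C1 + z^2)


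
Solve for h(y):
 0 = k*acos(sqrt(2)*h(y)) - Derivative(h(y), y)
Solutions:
 Integral(1/acos(sqrt(2)*_y), (_y, h(y))) = C1 + k*y


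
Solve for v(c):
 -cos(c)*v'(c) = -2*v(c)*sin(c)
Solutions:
 v(c) = C1/cos(c)^2


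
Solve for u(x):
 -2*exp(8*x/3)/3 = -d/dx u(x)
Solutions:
 u(x) = C1 + exp(8*x/3)/4


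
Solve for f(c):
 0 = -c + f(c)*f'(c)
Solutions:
 f(c) = -sqrt(C1 + c^2)
 f(c) = sqrt(C1 + c^2)


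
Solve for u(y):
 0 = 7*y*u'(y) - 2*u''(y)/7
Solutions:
 u(y) = C1 + C2*erfi(7*y/2)


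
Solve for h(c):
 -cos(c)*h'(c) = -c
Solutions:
 h(c) = C1 + Integral(c/cos(c), c)


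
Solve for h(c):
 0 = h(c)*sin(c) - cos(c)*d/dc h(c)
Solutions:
 h(c) = C1/cos(c)


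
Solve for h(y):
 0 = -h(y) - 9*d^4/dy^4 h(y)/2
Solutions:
 h(y) = (C1*sin(2^(3/4)*sqrt(3)*y/6) + C2*cos(2^(3/4)*sqrt(3)*y/6))*exp(-2^(3/4)*sqrt(3)*y/6) + (C3*sin(2^(3/4)*sqrt(3)*y/6) + C4*cos(2^(3/4)*sqrt(3)*y/6))*exp(2^(3/4)*sqrt(3)*y/6)


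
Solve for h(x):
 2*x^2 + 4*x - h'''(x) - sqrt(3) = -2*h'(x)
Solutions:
 h(x) = C1 + C2*exp(-sqrt(2)*x) + C3*exp(sqrt(2)*x) - x^3/3 - x^2 - x + sqrt(3)*x/2


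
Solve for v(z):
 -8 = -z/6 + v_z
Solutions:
 v(z) = C1 + z^2/12 - 8*z


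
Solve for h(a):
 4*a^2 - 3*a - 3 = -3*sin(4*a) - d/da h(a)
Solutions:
 h(a) = C1 - 4*a^3/3 + 3*a^2/2 + 3*a + 3*cos(4*a)/4


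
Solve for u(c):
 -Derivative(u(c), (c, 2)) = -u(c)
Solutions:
 u(c) = C1*exp(-c) + C2*exp(c)


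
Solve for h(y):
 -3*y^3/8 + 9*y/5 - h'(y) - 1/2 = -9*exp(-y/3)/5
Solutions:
 h(y) = C1 - 3*y^4/32 + 9*y^2/10 - y/2 - 27*exp(-y/3)/5


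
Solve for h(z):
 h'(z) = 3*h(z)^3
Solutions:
 h(z) = -sqrt(2)*sqrt(-1/(C1 + 3*z))/2
 h(z) = sqrt(2)*sqrt(-1/(C1 + 3*z))/2


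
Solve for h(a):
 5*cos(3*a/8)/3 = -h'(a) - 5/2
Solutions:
 h(a) = C1 - 5*a/2 - 40*sin(3*a/8)/9


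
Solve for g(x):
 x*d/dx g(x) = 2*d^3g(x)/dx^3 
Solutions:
 g(x) = C1 + Integral(C2*airyai(2^(2/3)*x/2) + C3*airybi(2^(2/3)*x/2), x)


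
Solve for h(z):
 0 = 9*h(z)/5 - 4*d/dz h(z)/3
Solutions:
 h(z) = C1*exp(27*z/20)


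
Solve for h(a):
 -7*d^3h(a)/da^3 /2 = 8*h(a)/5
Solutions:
 h(a) = C3*exp(-2*2^(1/3)*35^(2/3)*a/35) + (C1*sin(2^(1/3)*sqrt(3)*35^(2/3)*a/35) + C2*cos(2^(1/3)*sqrt(3)*35^(2/3)*a/35))*exp(2^(1/3)*35^(2/3)*a/35)


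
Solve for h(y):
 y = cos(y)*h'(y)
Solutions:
 h(y) = C1 + Integral(y/cos(y), y)


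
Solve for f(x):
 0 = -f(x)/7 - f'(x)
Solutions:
 f(x) = C1*exp(-x/7)


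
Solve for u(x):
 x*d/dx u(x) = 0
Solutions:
 u(x) = C1


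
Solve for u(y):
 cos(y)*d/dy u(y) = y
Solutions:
 u(y) = C1 + Integral(y/cos(y), y)


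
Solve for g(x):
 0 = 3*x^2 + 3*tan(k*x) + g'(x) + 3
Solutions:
 g(x) = C1 - x^3 - 3*x - 3*Piecewise((-log(cos(k*x))/k, Ne(k, 0)), (0, True))


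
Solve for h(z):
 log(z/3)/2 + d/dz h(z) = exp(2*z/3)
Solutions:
 h(z) = C1 - z*log(z)/2 + z*(1 + log(3))/2 + 3*exp(2*z/3)/2


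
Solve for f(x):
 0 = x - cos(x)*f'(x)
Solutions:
 f(x) = C1 + Integral(x/cos(x), x)


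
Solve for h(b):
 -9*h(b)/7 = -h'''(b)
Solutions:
 h(b) = C3*exp(21^(2/3)*b/7) + (C1*sin(3*3^(1/6)*7^(2/3)*b/14) + C2*cos(3*3^(1/6)*7^(2/3)*b/14))*exp(-21^(2/3)*b/14)


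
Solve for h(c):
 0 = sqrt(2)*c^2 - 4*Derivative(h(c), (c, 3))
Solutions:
 h(c) = C1 + C2*c + C3*c^2 + sqrt(2)*c^5/240


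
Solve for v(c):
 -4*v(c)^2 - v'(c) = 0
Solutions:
 v(c) = 1/(C1 + 4*c)


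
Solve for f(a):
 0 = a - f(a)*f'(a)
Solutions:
 f(a) = -sqrt(C1 + a^2)
 f(a) = sqrt(C1 + a^2)


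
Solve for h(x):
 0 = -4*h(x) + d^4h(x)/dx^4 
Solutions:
 h(x) = C1*exp(-sqrt(2)*x) + C2*exp(sqrt(2)*x) + C3*sin(sqrt(2)*x) + C4*cos(sqrt(2)*x)


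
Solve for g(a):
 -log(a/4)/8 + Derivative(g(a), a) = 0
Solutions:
 g(a) = C1 + a*log(a)/8 - a*log(2)/4 - a/8


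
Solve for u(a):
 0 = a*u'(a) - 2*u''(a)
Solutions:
 u(a) = C1 + C2*erfi(a/2)


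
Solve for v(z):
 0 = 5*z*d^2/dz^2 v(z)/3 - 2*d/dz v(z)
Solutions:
 v(z) = C1 + C2*z^(11/5)


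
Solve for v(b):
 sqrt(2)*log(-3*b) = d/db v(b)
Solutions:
 v(b) = C1 + sqrt(2)*b*log(-b) + sqrt(2)*b*(-1 + log(3))


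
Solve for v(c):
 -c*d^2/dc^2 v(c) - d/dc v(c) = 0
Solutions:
 v(c) = C1 + C2*log(c)


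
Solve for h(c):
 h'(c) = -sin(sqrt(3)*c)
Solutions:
 h(c) = C1 + sqrt(3)*cos(sqrt(3)*c)/3


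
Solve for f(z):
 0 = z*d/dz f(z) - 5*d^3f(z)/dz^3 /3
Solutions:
 f(z) = C1 + Integral(C2*airyai(3^(1/3)*5^(2/3)*z/5) + C3*airybi(3^(1/3)*5^(2/3)*z/5), z)


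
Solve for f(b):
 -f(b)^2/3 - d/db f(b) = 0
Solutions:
 f(b) = 3/(C1 + b)


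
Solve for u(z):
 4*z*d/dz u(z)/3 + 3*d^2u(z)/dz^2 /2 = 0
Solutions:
 u(z) = C1 + C2*erf(2*z/3)


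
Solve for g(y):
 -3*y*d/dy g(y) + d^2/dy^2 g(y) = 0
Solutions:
 g(y) = C1 + C2*erfi(sqrt(6)*y/2)


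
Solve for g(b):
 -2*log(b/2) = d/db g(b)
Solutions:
 g(b) = C1 - 2*b*log(b) + b*log(4) + 2*b


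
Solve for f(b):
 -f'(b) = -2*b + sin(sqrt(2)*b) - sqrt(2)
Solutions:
 f(b) = C1 + b^2 + sqrt(2)*b + sqrt(2)*cos(sqrt(2)*b)/2


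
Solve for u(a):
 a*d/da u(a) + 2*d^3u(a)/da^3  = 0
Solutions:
 u(a) = C1 + Integral(C2*airyai(-2^(2/3)*a/2) + C3*airybi(-2^(2/3)*a/2), a)


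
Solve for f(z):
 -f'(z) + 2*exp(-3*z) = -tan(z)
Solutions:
 f(z) = C1 + log(tan(z)^2 + 1)/2 - 2*exp(-3*z)/3


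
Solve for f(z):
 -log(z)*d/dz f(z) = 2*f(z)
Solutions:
 f(z) = C1*exp(-2*li(z))


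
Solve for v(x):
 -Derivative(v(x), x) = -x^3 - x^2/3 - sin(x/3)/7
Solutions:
 v(x) = C1 + x^4/4 + x^3/9 - 3*cos(x/3)/7


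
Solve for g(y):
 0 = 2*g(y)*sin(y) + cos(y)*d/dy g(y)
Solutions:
 g(y) = C1*cos(y)^2


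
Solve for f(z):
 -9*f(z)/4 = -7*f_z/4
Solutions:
 f(z) = C1*exp(9*z/7)


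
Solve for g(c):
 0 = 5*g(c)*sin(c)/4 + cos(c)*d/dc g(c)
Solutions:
 g(c) = C1*cos(c)^(5/4)


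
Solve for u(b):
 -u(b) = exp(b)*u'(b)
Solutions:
 u(b) = C1*exp(exp(-b))


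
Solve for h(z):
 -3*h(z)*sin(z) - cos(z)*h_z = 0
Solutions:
 h(z) = C1*cos(z)^3


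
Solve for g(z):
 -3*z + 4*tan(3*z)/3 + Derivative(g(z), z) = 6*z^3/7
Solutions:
 g(z) = C1 + 3*z^4/14 + 3*z^2/2 + 4*log(cos(3*z))/9


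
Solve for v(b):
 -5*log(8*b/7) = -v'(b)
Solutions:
 v(b) = C1 + 5*b*log(b) - 5*b + b*log(32768/16807)


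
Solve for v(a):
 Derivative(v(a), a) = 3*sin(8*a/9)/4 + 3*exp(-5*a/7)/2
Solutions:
 v(a) = C1 - 27*cos(8*a/9)/32 - 21*exp(-5*a/7)/10


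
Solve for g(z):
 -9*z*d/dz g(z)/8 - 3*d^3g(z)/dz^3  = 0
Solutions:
 g(z) = C1 + Integral(C2*airyai(-3^(1/3)*z/2) + C3*airybi(-3^(1/3)*z/2), z)


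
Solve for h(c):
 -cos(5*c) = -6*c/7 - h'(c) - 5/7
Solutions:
 h(c) = C1 - 3*c^2/7 - 5*c/7 + sin(5*c)/5


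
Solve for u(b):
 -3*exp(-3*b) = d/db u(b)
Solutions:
 u(b) = C1 + exp(-3*b)


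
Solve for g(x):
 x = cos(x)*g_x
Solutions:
 g(x) = C1 + Integral(x/cos(x), x)


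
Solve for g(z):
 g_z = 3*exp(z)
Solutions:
 g(z) = C1 + 3*exp(z)


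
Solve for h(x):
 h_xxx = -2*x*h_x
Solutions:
 h(x) = C1 + Integral(C2*airyai(-2^(1/3)*x) + C3*airybi(-2^(1/3)*x), x)


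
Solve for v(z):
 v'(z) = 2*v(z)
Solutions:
 v(z) = C1*exp(2*z)


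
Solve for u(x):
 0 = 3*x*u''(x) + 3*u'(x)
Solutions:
 u(x) = C1 + C2*log(x)


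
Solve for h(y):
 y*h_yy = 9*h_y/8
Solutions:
 h(y) = C1 + C2*y^(17/8)


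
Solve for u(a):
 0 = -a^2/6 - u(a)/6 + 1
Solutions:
 u(a) = 6 - a^2


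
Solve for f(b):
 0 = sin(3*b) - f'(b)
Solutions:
 f(b) = C1 - cos(3*b)/3


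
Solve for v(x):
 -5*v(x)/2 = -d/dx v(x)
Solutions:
 v(x) = C1*exp(5*x/2)


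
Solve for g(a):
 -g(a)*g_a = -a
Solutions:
 g(a) = -sqrt(C1 + a^2)
 g(a) = sqrt(C1 + a^2)


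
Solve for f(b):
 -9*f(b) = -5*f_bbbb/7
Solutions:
 f(b) = C1*exp(-sqrt(3)*5^(3/4)*7^(1/4)*b/5) + C2*exp(sqrt(3)*5^(3/4)*7^(1/4)*b/5) + C3*sin(sqrt(3)*5^(3/4)*7^(1/4)*b/5) + C4*cos(sqrt(3)*5^(3/4)*7^(1/4)*b/5)


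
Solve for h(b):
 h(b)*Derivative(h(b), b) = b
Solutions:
 h(b) = -sqrt(C1 + b^2)
 h(b) = sqrt(C1 + b^2)


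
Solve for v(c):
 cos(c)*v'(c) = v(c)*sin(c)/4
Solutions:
 v(c) = C1/cos(c)^(1/4)


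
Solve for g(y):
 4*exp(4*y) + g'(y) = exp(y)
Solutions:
 g(y) = C1 - exp(4*y) + exp(y)


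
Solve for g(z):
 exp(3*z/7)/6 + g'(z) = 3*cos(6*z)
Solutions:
 g(z) = C1 - 7*exp(3*z/7)/18 + sin(6*z)/2


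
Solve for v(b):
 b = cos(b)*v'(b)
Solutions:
 v(b) = C1 + Integral(b/cos(b), b)


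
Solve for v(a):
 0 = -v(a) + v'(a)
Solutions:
 v(a) = C1*exp(a)


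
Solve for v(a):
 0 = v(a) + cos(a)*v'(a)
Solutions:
 v(a) = C1*sqrt(sin(a) - 1)/sqrt(sin(a) + 1)


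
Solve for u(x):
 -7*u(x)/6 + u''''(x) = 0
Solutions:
 u(x) = C1*exp(-6^(3/4)*7^(1/4)*x/6) + C2*exp(6^(3/4)*7^(1/4)*x/6) + C3*sin(6^(3/4)*7^(1/4)*x/6) + C4*cos(6^(3/4)*7^(1/4)*x/6)


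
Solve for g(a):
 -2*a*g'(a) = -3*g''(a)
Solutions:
 g(a) = C1 + C2*erfi(sqrt(3)*a/3)


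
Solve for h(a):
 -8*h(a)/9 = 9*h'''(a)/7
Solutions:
 h(a) = C3*exp(-2*3^(2/3)*7^(1/3)*a/9) + (C1*sin(3^(1/6)*7^(1/3)*a/3) + C2*cos(3^(1/6)*7^(1/3)*a/3))*exp(3^(2/3)*7^(1/3)*a/9)


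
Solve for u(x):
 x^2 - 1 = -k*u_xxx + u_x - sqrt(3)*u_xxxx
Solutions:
 u(x) = C1 + C2*exp(x*(-24*2^(1/3)*k^2/((-sqrt(3) + 3*I)*(2*k^3 + sqrt(-4*k^6 + (2*k^3 - 81)^2) - 81)^(1/3)) - 4*sqrt(3)*k + 2^(2/3)*sqrt(3)*(2*k^3 + sqrt(-4*k^6 + (2*k^3 - 81)^2) - 81)^(1/3) - 3*2^(2/3)*I*(2*k^3 + sqrt(-4*k^6 + (2*k^3 - 81)^2) - 81)^(1/3))/36) + C3*exp(x*(24*2^(1/3)*k^2/((sqrt(3) + 3*I)*(2*k^3 + sqrt(-4*k^6 + (2*k^3 - 81)^2) - 81)^(1/3)) - 4*sqrt(3)*k + 2^(2/3)*sqrt(3)*(2*k^3 + sqrt(-4*k^6 + (2*k^3 - 81)^2) - 81)^(1/3) + 3*2^(2/3)*I*(2*k^3 + sqrt(-4*k^6 + (2*k^3 - 81)^2) - 81)^(1/3))/36) + C4*exp(-sqrt(3)*x*(2*2^(1/3)*k^2/(2*k^3 + sqrt(-4*k^6 + (2*k^3 - 81)^2) - 81)^(1/3) + 2*k + 2^(2/3)*(2*k^3 + sqrt(-4*k^6 + (2*k^3 - 81)^2) - 81)^(1/3))/18) + 2*k*x + x^3/3 - x


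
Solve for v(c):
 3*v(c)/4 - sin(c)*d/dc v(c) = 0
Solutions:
 v(c) = C1*(cos(c) - 1)^(3/8)/(cos(c) + 1)^(3/8)


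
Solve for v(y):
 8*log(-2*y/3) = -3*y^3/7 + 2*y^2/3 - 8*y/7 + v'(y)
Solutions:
 v(y) = C1 + 3*y^4/28 - 2*y^3/9 + 4*y^2/7 + 8*y*log(-y) + 8*y*(-log(3) - 1 + log(2))


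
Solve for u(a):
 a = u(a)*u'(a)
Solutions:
 u(a) = -sqrt(C1 + a^2)
 u(a) = sqrt(C1 + a^2)


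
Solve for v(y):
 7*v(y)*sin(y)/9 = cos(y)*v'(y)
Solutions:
 v(y) = C1/cos(y)^(7/9)


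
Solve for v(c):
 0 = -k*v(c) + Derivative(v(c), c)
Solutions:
 v(c) = C1*exp(c*k)


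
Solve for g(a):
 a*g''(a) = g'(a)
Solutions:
 g(a) = C1 + C2*a^2


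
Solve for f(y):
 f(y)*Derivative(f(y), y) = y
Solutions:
 f(y) = -sqrt(C1 + y^2)
 f(y) = sqrt(C1 + y^2)


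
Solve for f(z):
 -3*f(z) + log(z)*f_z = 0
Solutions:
 f(z) = C1*exp(3*li(z))


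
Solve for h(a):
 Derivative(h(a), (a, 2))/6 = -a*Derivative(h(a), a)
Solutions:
 h(a) = C1 + C2*erf(sqrt(3)*a)


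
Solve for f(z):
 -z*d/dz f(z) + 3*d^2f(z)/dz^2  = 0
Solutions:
 f(z) = C1 + C2*erfi(sqrt(6)*z/6)


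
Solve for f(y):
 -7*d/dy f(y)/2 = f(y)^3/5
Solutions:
 f(y) = -sqrt(70)*sqrt(-1/(C1 - 2*y))/2
 f(y) = sqrt(70)*sqrt(-1/(C1 - 2*y))/2


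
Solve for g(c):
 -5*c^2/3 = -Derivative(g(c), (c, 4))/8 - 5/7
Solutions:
 g(c) = C1 + C2*c + C3*c^2 + C4*c^3 + c^6/27 - 5*c^4/21


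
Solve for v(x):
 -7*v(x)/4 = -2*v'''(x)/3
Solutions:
 v(x) = C3*exp(21^(1/3)*x/2) + (C1*sin(3^(5/6)*7^(1/3)*x/4) + C2*cos(3^(5/6)*7^(1/3)*x/4))*exp(-21^(1/3)*x/4)


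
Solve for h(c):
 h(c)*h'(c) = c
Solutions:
 h(c) = -sqrt(C1 + c^2)
 h(c) = sqrt(C1 + c^2)


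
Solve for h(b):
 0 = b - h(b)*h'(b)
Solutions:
 h(b) = -sqrt(C1 + b^2)
 h(b) = sqrt(C1 + b^2)


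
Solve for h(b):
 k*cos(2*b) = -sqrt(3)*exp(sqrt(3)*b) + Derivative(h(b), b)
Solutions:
 h(b) = C1 + k*sin(2*b)/2 + exp(sqrt(3)*b)


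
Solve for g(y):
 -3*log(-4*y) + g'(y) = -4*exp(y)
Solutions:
 g(y) = C1 + 3*y*log(-y) + 3*y*(-1 + 2*log(2)) - 4*exp(y)


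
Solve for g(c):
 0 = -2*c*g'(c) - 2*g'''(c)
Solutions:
 g(c) = C1 + Integral(C2*airyai(-c) + C3*airybi(-c), c)


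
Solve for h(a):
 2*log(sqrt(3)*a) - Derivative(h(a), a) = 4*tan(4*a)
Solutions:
 h(a) = C1 + 2*a*log(a) - 2*a + a*log(3) + log(cos(4*a))


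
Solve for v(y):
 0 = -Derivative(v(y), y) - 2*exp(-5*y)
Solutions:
 v(y) = C1 + 2*exp(-5*y)/5


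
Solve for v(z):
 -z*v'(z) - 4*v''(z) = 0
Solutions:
 v(z) = C1 + C2*erf(sqrt(2)*z/4)
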